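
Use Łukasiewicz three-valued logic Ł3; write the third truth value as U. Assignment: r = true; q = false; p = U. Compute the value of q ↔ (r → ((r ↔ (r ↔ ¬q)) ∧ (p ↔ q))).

¬q = ¬false = true
r ↔ ¬q = true ↔ true = true
r ↔ (r ↔ ¬q) = true ↔ true = true
p ↔ q = U ↔ false = U
(r ↔ (r ↔ ¬q)) ∧ (p ↔ q) = true ∧ U = U
r → ((r ↔ (r ↔ ¬q)) ∧ (p ↔ q)) = true → U = U
q ↔ (r → ((r ↔ (r ↔ ¬q)) ∧ (p ↔ q))) = false ↔ U = U

U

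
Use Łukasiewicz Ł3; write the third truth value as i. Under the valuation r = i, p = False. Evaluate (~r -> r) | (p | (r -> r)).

True

~r = ~i = i
~r -> r = i -> i = True
r -> r = i -> i = True
p | (r -> r) = False | True = True
(~r -> r) | (p | (r -> r)) = True | True = True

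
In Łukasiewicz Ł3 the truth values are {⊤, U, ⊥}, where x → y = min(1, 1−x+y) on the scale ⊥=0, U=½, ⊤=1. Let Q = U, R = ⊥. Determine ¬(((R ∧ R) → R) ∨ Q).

R ∧ R = ⊥ ∧ ⊥ = ⊥
(R ∧ R) → R = ⊥ → ⊥ = ⊤
((R ∧ R) → R) ∨ Q = ⊤ ∨ U = ⊤
¬(((R ∧ R) → R) ∨ Q) = ¬⊤ = ⊥

⊥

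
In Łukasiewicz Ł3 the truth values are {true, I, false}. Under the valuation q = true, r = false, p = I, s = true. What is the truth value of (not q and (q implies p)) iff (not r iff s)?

not q = not true = false
q implies p = true implies I = I  [min(1, 1−1+½)]
not q and (q implies p) = false and I = false
not r = not false = true
not r iff s = true iff true = true
(not q and (q implies p)) iff (not r iff s) = false iff true = false

false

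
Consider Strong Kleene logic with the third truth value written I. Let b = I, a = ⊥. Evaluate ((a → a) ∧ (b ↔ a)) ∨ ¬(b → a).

a → a = ⊥ → ⊥ = ⊤
b ↔ a = I ↔ ⊥ = I
(a → a) ∧ (b ↔ a) = ⊤ ∧ I = I
b → a = I → ⊥ = I  [¬I ∨ ⊥]
¬(b → a) = ¬I = I
((a → a) ∧ (b ↔ a)) ∨ ¬(b → a) = I ∨ I = I

I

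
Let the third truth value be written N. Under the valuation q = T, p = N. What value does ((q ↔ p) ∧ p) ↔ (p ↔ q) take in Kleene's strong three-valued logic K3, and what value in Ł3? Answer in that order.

In Kleene's strong three-valued logic K3: q ↔ p = T ↔ N = N
(q ↔ p) ∧ p = N ∧ N = N
p ↔ q = N ↔ T = N
((q ↔ p) ∧ p) ↔ (p ↔ q) = N ↔ N = N
In Ł3: q ↔ p = T ↔ N = N  [1 − |1−½|]
(q ↔ p) ∧ p = N ∧ N = N
p ↔ q = N ↔ T = N
((q ↔ p) ∧ p) ↔ (p ↔ q) = N ↔ N = T
They differ because Kleene's strong three-valued logic K3 and Ł3 treat N differently under implication.

N; T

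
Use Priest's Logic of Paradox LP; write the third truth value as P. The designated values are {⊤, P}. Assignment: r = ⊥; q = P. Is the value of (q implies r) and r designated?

q implies r = P implies ⊥ = P  [not P or ⊥]
(q implies r) and r = P and ⊥ = ⊥
⊥ ∉ {⊤, P}.

No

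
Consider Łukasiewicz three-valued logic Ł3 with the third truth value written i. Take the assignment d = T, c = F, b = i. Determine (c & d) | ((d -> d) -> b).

i

c & d = F & T = F
d -> d = T -> T = T
(d -> d) -> b = T -> i = i  [min(1, 1−1+½)]
(c & d) | ((d -> d) -> b) = F | i = i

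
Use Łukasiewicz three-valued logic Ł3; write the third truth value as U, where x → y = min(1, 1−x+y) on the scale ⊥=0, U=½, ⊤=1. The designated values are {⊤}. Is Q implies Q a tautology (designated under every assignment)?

Every assignment of Q over {⊤, U, ⊥} gives a value in {⊤}.
In particular, with Q=U: Q implies Q = ⊤.

Yes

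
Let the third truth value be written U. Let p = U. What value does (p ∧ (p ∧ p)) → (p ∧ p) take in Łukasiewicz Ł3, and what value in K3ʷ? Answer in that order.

In Łukasiewicz Ł3: p ∧ p = U ∧ U = U
p ∧ (p ∧ p) = U ∧ U = U
p ∧ p = U ∧ U = U
(p ∧ (p ∧ p)) → (p ∧ p) = U → U = 1  [min(1, 1−½+½)]
In K3ʷ: p ∧ p = U ∧ U = U
p ∧ (p ∧ p) = U ∧ U = U
p ∧ p = U ∧ U = U
(p ∧ (p ∧ p)) → (p ∧ p) = U → U = U
They differ because Łukasiewicz Ł3 and K3ʷ treat U differently under the binary connectives.

1; U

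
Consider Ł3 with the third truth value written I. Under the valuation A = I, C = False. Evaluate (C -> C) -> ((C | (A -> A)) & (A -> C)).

I

C -> C = False -> False = True
A -> A = I -> I = True  [min(1, 1−½+½)]
C | (A -> A) = False | True = True
A -> C = I -> False = I
(C | (A -> A)) & (A -> C) = True & I = I
(C -> C) -> ((C | (A -> A)) & (A -> C)) = True -> I = I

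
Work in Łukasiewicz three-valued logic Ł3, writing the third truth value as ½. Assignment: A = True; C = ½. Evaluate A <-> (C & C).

½

C & C = ½ & ½ = ½
A <-> (C & C) = True <-> ½ = ½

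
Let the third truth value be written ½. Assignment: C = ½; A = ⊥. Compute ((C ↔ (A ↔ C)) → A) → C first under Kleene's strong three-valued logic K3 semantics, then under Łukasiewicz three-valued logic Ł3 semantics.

½; ⊤

In Kleene's strong three-valued logic K3: A ↔ C = ⊥ ↔ ½ = ½
C ↔ (A ↔ C) = ½ ↔ ½ = ½
(C ↔ (A ↔ C)) → A = ½ → ⊥ = ½  [¬½ ∨ ⊥]
((C ↔ (A ↔ C)) → A) → C = ½ → ½ = ½
In Łukasiewicz three-valued logic Ł3: A ↔ C = ⊥ ↔ ½ = ½
C ↔ (A ↔ C) = ½ ↔ ½ = ⊤
(C ↔ (A ↔ C)) → A = ⊤ → ⊥ = ⊥
((C ↔ (A ↔ C)) → A) → C = ⊥ → ½ = ⊤
They differ because Kleene's strong three-valued logic K3 and Łukasiewicz three-valued logic Ł3 treat ½ differently under implication.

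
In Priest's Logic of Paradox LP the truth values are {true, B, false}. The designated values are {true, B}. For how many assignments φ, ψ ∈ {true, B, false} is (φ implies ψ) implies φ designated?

Of the 9 assignments, 6 give a value in {true, B}.

6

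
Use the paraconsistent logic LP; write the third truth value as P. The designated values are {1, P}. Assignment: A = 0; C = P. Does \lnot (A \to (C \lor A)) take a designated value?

C \lor A = P \lor 0 = P
A \to (C \lor A) = 0 \to P = 1  [\lnot 0 \lor P]
\lnot (A \to (C \lor A)) = \lnot 1 = 0
0 ∉ {1, P}.

No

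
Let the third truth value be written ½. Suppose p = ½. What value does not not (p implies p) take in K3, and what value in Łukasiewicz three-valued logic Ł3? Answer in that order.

In K3: p implies p = ½ implies ½ = ½
not (p implies p) = not ½ = ½
not not (p implies p) = not ½ = ½
In Łukasiewicz three-valued logic Ł3: p implies p = ½ implies ½ = 1  [min(1, 1−½+½)]
not (p implies p) = not 1 = 0
not not (p implies p) = not 0 = 1
They differ because K3 and Łukasiewicz three-valued logic Ł3 treat ½ differently under implication.

½; 1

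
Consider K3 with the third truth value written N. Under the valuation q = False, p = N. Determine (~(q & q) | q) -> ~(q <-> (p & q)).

False

q & q = False & False = False
~(q & q) = ~False = True
~(q & q) | q = True | False = True
p & q = N & False = False
q <-> (p & q) = False <-> False = True
~(q <-> (p & q)) = ~True = False
(~(q & q) | q) -> ~(q <-> (p & q)) = True -> False = False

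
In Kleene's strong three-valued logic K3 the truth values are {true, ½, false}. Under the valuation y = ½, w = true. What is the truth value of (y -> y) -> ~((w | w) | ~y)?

y -> y = ½ -> ½ = ½  [~½ | ½]
w | w = true | true = true
~y = ~½ = ½
(w | w) | ~y = true | ½ = true
~((w | w) | ~y) = ~true = false
(y -> y) -> ~((w | w) | ~y) = ½ -> false = ½

½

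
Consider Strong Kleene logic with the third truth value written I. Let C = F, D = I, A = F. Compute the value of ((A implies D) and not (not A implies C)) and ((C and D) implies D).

A implies D = F implies I = T  [not F or I]
not A = not F = T
not A implies C = T implies F = F
not (not A implies C) = not F = T
(A implies D) and not (not A implies C) = T and T = T
C and D = F and I = F
(C and D) implies D = F implies I = T
((A implies D) and not (not A implies C)) and ((C and D) implies D) = T and T = T

T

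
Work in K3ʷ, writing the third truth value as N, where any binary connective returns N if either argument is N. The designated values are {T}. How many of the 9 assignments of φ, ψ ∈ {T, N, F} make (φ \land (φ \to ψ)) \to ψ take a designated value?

4

Designated under: (φ=T, ψ=T); (φ=T, ψ=F); (φ=F, ψ=T); (φ=F, ψ=F).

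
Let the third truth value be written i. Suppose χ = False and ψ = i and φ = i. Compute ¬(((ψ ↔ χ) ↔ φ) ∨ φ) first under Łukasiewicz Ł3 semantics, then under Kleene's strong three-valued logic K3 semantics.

False; i

In Łukasiewicz Ł3: ψ ↔ χ = i ↔ False = i  [1 − |½−0|]
(ψ ↔ χ) ↔ φ = i ↔ i = True
((ψ ↔ χ) ↔ φ) ∨ φ = True ∨ i = True
¬(((ψ ↔ χ) ↔ φ) ∨ φ) = ¬True = False
In Kleene's strong three-valued logic K3: ψ ↔ χ = i ↔ False = i
(ψ ↔ χ) ↔ φ = i ↔ i = i
((ψ ↔ χ) ↔ φ) ∨ φ = i ∨ i = i
¬(((ψ ↔ χ) ↔ φ) ∨ φ) = ¬i = i
They differ because Łukasiewicz Ł3 and Kleene's strong three-valued logic K3 treat i differently under implication.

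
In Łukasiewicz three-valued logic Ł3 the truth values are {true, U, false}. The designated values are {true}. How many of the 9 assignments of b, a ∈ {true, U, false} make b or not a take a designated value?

Of the 9 assignments, 5 give a value in {true}.

5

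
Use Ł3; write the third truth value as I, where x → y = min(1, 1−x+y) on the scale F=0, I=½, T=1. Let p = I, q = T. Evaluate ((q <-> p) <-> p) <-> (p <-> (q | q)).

q <-> p = T <-> I = I  [1 − |1−½|]
(q <-> p) <-> p = I <-> I = T
q | q = T | T = T
p <-> (q | q) = I <-> T = I
((q <-> p) <-> p) <-> (p <-> (q | q)) = T <-> I = I

I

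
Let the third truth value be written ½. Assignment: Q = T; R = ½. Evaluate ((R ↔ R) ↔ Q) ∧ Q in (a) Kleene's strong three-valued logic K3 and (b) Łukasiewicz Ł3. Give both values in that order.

In Kleene's strong three-valued logic K3: R ↔ R = ½ ↔ ½ = ½
(R ↔ R) ↔ Q = ½ ↔ T = ½
((R ↔ R) ↔ Q) ∧ Q = ½ ∧ T = ½
In Łukasiewicz Ł3: R ↔ R = ½ ↔ ½ = T  [1 − |½−½|]
(R ↔ R) ↔ Q = T ↔ T = T
((R ↔ R) ↔ Q) ∧ Q = T ∧ T = T
They differ because Kleene's strong three-valued logic K3 and Łukasiewicz Ł3 treat ½ differently under implication.

½; T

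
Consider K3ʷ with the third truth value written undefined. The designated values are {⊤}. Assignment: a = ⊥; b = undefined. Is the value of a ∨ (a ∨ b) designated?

a ∨ b = ⊥ ∨ undefined = undefined
a ∨ (a ∨ b) = ⊥ ∨ undefined = undefined
undefined ∉ {⊤}.

No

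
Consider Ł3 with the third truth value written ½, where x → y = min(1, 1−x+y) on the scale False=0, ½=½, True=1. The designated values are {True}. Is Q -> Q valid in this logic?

Every assignment of Q over {True, ½, False} gives a value in {True}.
In particular, with Q=½: Q -> Q = True.

Yes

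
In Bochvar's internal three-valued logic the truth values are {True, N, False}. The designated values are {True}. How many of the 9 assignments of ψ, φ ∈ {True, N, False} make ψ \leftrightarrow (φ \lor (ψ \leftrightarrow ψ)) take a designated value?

Designated under: (ψ=True, φ=True); (ψ=True, φ=False).

2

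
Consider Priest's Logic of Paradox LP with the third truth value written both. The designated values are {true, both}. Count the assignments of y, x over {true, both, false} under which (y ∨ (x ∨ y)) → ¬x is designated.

6

Of the 9 assignments, 6 give a value in {true, both}.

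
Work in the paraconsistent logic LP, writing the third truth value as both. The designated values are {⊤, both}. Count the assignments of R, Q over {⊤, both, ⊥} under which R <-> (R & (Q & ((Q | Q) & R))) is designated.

8

Of the 9 assignments, 8 give a value in {⊤, both}.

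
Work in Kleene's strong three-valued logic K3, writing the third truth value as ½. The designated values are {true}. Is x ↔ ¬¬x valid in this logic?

Countermodel: x=½ gives ½, which is not designated.

No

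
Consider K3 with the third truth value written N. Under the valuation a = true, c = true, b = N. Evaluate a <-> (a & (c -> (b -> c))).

b -> c = N -> true = true  [~N | true]
c -> (b -> c) = true -> true = true
a & (c -> (b -> c)) = true & true = true
a <-> (a & (c -> (b -> c))) = true <-> true = true

true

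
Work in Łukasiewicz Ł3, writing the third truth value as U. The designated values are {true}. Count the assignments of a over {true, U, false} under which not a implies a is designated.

2

a=true: true ✓
a=U: true ✓
a=false: false ·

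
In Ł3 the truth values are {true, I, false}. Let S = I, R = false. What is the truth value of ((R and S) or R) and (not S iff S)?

R and S = false and I = false
(R and S) or R = false or false = false
not S = not I = I
not S iff S = I iff I = true  [1 − |½−½|]
((R and S) or R) and (not S iff S) = false and true = false

false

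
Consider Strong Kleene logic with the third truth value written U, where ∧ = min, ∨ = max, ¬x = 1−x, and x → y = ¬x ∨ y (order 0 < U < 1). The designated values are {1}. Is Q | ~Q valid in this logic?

Countermodel: Q=U gives U, which is not designated.

No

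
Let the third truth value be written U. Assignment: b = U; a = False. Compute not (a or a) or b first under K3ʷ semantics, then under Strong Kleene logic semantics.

In K3ʷ: a or a = False or False = False
not (a or a) = not False = True
not (a or a) or b = True or U = U
In Strong Kleene logic: a or a = False or False = False
not (a or a) = not False = True
not (a or a) or b = True or U = True
They differ because K3ʷ and Strong Kleene logic treat U differently under the binary connectives.

U; True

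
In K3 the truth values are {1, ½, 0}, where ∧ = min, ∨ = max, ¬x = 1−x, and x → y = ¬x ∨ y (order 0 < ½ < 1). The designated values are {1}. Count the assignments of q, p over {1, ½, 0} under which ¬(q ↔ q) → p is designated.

Of the 9 assignments, 7 give a value in {1}.

7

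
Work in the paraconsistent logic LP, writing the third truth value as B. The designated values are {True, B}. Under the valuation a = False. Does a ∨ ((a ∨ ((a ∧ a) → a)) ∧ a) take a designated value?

a ∧ a = False ∧ False = False
(a ∧ a) → a = False → False = True
a ∨ ((a ∧ a) → a) = False ∨ True = True
(a ∨ ((a ∧ a) → a)) ∧ a = True ∧ False = False
a ∨ ((a ∨ ((a ∧ a) → a)) ∧ a) = False ∨ False = False
False ∉ {True, B}.

No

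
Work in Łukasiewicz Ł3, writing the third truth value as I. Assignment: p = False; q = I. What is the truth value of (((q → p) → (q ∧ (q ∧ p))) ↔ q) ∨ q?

q → p = I → False = I  [min(1, 1−½+0)]
q ∧ p = I ∧ False = False
q ∧ (q ∧ p) = I ∧ False = False
(q → p) → (q ∧ (q ∧ p)) = I → False = I
((q → p) → (q ∧ (q ∧ p))) ↔ q = I ↔ I = True
(((q → p) → (q ∧ (q ∧ p))) ↔ q) ∨ q = True ∨ I = True

True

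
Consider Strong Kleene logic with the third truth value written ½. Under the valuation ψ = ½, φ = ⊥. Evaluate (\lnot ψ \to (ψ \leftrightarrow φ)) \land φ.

⊥

\lnot ψ = \lnot ½ = ½
ψ \leftrightarrow φ = ½ \leftrightarrow ⊥ = ½
\lnot ψ \to (ψ \leftrightarrow φ) = ½ \to ½ = ½  [\lnot ½ \lor ½]
(\lnot ψ \to (ψ \leftrightarrow φ)) \land φ = ½ \land ⊥ = ⊥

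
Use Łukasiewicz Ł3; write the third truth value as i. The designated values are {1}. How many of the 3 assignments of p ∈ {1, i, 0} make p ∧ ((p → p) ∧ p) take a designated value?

p=1: 1 ✓
p=i: i ·
p=0: 0 ·

1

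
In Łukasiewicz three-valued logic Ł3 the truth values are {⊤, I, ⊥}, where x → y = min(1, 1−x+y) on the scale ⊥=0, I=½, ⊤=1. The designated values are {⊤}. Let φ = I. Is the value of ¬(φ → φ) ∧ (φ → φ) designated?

φ → φ = I → I = ⊤
¬(φ → φ) = ¬⊤ = ⊥
φ → φ = I → I = ⊤
¬(φ → φ) ∧ (φ → φ) = ⊥ ∧ ⊤ = ⊥
⊥ ∉ {⊤}.

No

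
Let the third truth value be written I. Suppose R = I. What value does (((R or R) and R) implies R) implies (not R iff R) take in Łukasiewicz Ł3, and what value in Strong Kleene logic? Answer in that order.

In Łukasiewicz Ł3: R or R = I or I = I
(R or R) and R = I and I = I
((R or R) and R) implies R = I implies I = True
not R = not I = I
not R iff R = I iff I = True
(((R or R) and R) implies R) implies (not R iff R) = True implies True = True
In Strong Kleene logic: R or R = I or I = I
(R or R) and R = I and I = I
((R or R) and R) implies R = I implies I = I  [not I or I]
not R = not I = I
not R iff R = I iff I = I
(((R or R) and R) implies R) implies (not R iff R) = I implies I = I
They differ because Łukasiewicz Ł3 and Strong Kleene logic treat I differently under implication.

True; I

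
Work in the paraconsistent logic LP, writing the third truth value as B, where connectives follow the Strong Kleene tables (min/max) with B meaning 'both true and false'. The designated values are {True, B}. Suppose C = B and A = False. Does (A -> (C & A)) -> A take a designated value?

C & A = B & False = False
A -> (C & A) = False -> False = True
(A -> (C & A)) -> A = True -> False = False
False ∉ {True, B}.

No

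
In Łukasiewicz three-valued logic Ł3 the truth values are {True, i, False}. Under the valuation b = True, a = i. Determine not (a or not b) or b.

True

not b = not True = False
a or not b = i or False = i
not (a or not b) = not i = i
not (a or not b) or b = i or True = True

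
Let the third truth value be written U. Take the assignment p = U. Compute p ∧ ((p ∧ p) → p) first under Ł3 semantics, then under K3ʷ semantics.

U; U

In Ł3: p ∧ p = U ∧ U = U
(p ∧ p) → p = U → U = T  [min(1, 1−½+½)]
p ∧ ((p ∧ p) → p) = U ∧ T = U
In K3ʷ: p ∧ p = U ∧ U = U
(p ∧ p) → p = U → U = U
p ∧ ((p ∧ p) → p) = U ∧ U = U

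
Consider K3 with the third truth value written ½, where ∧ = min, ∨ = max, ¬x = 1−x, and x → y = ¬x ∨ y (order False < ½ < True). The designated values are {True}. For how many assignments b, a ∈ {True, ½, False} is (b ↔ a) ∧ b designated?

1

Designated under: (b=True, a=True).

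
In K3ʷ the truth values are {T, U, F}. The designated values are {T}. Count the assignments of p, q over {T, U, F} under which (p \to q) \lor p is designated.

4

Designated under: (p=T, q=T); (p=T, q=F); (p=F, q=T); (p=F, q=F).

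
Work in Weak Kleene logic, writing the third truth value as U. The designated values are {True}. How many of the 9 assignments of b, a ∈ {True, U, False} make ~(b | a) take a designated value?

1

Designated under: (b=False, a=False).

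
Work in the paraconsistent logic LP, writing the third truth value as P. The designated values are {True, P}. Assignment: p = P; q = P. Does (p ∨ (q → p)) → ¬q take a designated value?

q → p = P → P = P  [¬P ∨ P]
p ∨ (q → p) = P ∨ P = P
¬q = ¬P = P
(p ∨ (q → p)) → ¬q = P → P = P
P ∈ {True, P}.

Yes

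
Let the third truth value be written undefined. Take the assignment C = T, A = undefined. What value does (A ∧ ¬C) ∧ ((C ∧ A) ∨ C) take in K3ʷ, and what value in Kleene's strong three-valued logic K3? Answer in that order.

In K3ʷ: ¬C = ¬T = F
A ∧ ¬C = undefined ∧ F = undefined
C ∧ A = T ∧ undefined = undefined
(C ∧ A) ∨ C = undefined ∨ T = undefined
(A ∧ ¬C) ∧ ((C ∧ A) ∨ C) = undefined ∧ undefined = undefined
In Kleene's strong three-valued logic K3: ¬C = ¬T = F
A ∧ ¬C = undefined ∧ F = F
C ∧ A = T ∧ undefined = undefined
(C ∧ A) ∨ C = undefined ∨ T = T
(A ∧ ¬C) ∧ ((C ∧ A) ∨ C) = F ∧ T = F
They differ because K3ʷ and Kleene's strong three-valued logic K3 treat undefined differently under the binary connectives.

undefined; F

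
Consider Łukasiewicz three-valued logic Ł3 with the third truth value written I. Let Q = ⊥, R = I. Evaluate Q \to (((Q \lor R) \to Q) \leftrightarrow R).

⊤

Q \lor R = ⊥ \lor I = I
(Q \lor R) \to Q = I \to ⊥ = I  [min(1, 1−½+0)]
((Q \lor R) \to Q) \leftrightarrow R = I \leftrightarrow I = ⊤
Q \to (((Q \lor R) \to Q) \leftrightarrow R) = ⊥ \to ⊤ = ⊤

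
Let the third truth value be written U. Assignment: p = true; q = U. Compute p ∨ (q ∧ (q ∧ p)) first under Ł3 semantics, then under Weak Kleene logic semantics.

In Ł3: q ∧ p = U ∧ true = U
q ∧ (q ∧ p) = U ∧ U = U
p ∨ (q ∧ (q ∧ p)) = true ∨ U = true
In Weak Kleene logic: q ∧ p = U ∧ true = U
q ∧ (q ∧ p) = U ∧ U = U
p ∨ (q ∧ (q ∧ p)) = true ∨ U = U
They differ because Ł3 and Weak Kleene logic treat U differently under the binary connectives.

true; U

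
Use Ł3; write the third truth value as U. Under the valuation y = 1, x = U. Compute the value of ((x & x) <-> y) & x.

U

x & x = U & U = U
(x & x) <-> y = U <-> 1 = U
((x & x) <-> y) & x = U & U = U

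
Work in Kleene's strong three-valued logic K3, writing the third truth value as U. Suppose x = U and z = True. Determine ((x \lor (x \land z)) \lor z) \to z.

x \land z = U \land True = U
x \lor (x \land z) = U \lor U = U
(x \lor (x \land z)) \lor z = U \lor True = True
((x \lor (x \land z)) \lor z) \to z = True \to True = True

True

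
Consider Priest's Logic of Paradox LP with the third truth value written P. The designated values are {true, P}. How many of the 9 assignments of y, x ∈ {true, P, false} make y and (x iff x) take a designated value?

Of the 9 assignments, 6 give a value in {true, P}.

6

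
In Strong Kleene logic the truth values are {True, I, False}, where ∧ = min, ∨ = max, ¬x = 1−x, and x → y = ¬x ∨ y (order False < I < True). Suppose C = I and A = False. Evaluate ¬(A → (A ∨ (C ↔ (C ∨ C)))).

C ∨ C = I ∨ I = I
C ↔ (C ∨ C) = I ↔ I = I
A ∨ (C ↔ (C ∨ C)) = False ∨ I = I
A → (A ∨ (C ↔ (C ∨ C))) = False → I = True  [¬False ∨ I]
¬(A → (A ∨ (C ↔ (C ∨ C)))) = ¬True = False

False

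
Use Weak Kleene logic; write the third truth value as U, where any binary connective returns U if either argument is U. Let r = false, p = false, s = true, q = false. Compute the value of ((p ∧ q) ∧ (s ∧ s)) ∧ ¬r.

false

p ∧ q = false ∧ false = false
s ∧ s = true ∧ true = true
(p ∧ q) ∧ (s ∧ s) = false ∧ true = false
¬r = ¬false = true
((p ∧ q) ∧ (s ∧ s)) ∧ ¬r = false ∧ true = false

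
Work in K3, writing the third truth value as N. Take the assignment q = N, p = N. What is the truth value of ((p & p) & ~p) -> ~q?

p & p = N & N = N
~p = ~N = N
(p & p) & ~p = N & N = N
~q = ~N = N
((p & p) & ~p) -> ~q = N -> N = N  [~N | N]

N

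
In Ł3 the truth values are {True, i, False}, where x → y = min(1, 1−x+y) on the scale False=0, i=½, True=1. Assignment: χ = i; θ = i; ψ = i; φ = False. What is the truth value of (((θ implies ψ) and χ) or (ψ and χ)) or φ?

i

θ implies ψ = i implies i = True  [min(1, 1−½+½)]
(θ implies ψ) and χ = True and i = i
ψ and χ = i and i = i
((θ implies ψ) and χ) or (ψ and χ) = i or i = i
(((θ implies ψ) and χ) or (ψ and χ)) or φ = i or False = i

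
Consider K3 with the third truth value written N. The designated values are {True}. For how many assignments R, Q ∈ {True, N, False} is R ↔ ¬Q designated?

2

Designated under: (R=True, Q=False); (R=False, Q=True).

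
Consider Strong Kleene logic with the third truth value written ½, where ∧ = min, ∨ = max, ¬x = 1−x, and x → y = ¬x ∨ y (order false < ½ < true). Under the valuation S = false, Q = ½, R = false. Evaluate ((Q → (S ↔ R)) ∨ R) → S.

S ↔ R = false ↔ false = true
Q → (S ↔ R) = ½ → true = true
(Q → (S ↔ R)) ∨ R = true ∨ false = true
((Q → (S ↔ R)) ∨ R) → S = true → false = false

false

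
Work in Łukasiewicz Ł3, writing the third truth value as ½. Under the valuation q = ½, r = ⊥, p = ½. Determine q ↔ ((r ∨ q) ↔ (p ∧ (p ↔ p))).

r ∨ q = ⊥ ∨ ½ = ½
p ↔ p = ½ ↔ ½ = ⊤  [1 − |½−½|]
p ∧ (p ↔ p) = ½ ∧ ⊤ = ½
(r ∨ q) ↔ (p ∧ (p ↔ p)) = ½ ↔ ½ = ⊤
q ↔ ((r ∨ q) ↔ (p ∧ (p ↔ p))) = ½ ↔ ⊤ = ½

½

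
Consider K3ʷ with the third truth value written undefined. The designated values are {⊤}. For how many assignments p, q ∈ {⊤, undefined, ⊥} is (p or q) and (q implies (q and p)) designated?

2

Designated under: (p=⊤, q=⊤); (p=⊤, q=⊥).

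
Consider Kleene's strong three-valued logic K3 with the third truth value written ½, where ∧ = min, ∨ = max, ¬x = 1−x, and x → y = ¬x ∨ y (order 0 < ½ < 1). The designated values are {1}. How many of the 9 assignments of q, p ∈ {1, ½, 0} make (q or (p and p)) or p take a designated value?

Of the 9 assignments, 5 give a value in {1}.

5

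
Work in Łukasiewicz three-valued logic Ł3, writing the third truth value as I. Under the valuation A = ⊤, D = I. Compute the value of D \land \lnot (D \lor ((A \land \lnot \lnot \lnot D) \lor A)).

\lnot D = \lnot I = I
\lnot \lnot D = \lnot I = I
\lnot \lnot \lnot D = \lnot I = I
A \land \lnot \lnot \lnot D = ⊤ \land I = I
(A \land \lnot \lnot \lnot D) \lor A = I \lor ⊤ = ⊤
D \lor ((A \land \lnot \lnot \lnot D) \lor A) = I \lor ⊤ = ⊤
\lnot (D \lor ((A \land \lnot \lnot \lnot D) \lor A)) = \lnot ⊤ = ⊥
D \land \lnot (D \lor ((A \land \lnot \lnot \lnot D) \lor A)) = I \land ⊥ = ⊥

⊥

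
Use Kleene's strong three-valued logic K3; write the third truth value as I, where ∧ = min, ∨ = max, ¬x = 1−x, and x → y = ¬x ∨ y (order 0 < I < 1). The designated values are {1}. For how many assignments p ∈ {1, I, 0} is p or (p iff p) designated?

p=1: 1 ✓
p=I: I ·
p=0: 1 ✓

2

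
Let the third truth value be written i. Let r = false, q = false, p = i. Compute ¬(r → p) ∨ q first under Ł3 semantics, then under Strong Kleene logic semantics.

false; false

In Ł3: r → p = false → i = true  [min(1, 1−0+½)]
¬(r → p) = ¬true = false
¬(r → p) ∨ q = false ∨ false = false
In Strong Kleene logic: r → p = false → i = true  [¬false ∨ i]
¬(r → p) = ¬true = false
¬(r → p) ∨ q = false ∨ false = false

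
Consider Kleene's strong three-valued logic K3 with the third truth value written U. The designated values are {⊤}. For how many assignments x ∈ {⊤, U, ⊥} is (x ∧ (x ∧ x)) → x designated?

2

x=⊤: ⊤ ✓
x=U: U ·
x=⊥: ⊤ ✓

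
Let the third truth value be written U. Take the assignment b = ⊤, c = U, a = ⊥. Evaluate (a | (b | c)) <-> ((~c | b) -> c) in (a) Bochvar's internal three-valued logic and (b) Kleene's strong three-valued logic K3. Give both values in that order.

U; U

In Bochvar's internal three-valued logic: b | c = ⊤ | U = U
a | (b | c) = ⊥ | U = U
~c = ~U = U
~c | b = U | ⊤ = U
(~c | b) -> c = U -> U = U  [any arg is the third value ⇒ result is the third value]
(a | (b | c)) <-> ((~c | b) -> c) = U <-> U = U
In Kleene's strong three-valued logic K3: b | c = ⊤ | U = ⊤
a | (b | c) = ⊥ | ⊤ = ⊤
~c = ~U = U
~c | b = U | ⊤ = ⊤
(~c | b) -> c = ⊤ -> U = U  [~⊤ | U]
(a | (b | c)) <-> ((~c | b) -> c) = ⊤ <-> U = U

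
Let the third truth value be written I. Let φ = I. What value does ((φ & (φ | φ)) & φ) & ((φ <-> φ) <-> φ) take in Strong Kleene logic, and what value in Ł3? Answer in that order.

I; I

In Strong Kleene logic: φ | φ = I | I = I
φ & (φ | φ) = I & I = I
(φ & (φ | φ)) & φ = I & I = I
φ <-> φ = I <-> I = I
(φ <-> φ) <-> φ = I <-> I = I
((φ & (φ | φ)) & φ) & ((φ <-> φ) <-> φ) = I & I = I
In Ł3: φ | φ = I | I = I
φ & (φ | φ) = I & I = I
(φ & (φ | φ)) & φ = I & I = I
φ <-> φ = I <-> I = true  [1 − |½−½|]
(φ <-> φ) <-> φ = true <-> I = I
((φ & (φ | φ)) & φ) & ((φ <-> φ) <-> φ) = I & I = I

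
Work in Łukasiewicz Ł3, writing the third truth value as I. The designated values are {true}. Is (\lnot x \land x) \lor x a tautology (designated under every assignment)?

Countermodel: x=I gives I, which is not designated.

No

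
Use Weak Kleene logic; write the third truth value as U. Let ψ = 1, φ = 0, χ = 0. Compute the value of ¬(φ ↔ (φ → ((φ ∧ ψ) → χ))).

φ ∧ ψ = 0 ∧ 1 = 0
(φ ∧ ψ) → χ = 0 → 0 = 1
φ → ((φ ∧ ψ) → χ) = 0 → 1 = 1
φ ↔ (φ → ((φ ∧ ψ) → χ)) = 0 ↔ 1 = 0
¬(φ ↔ (φ → ((φ ∧ ψ) → χ))) = ¬0 = 1

1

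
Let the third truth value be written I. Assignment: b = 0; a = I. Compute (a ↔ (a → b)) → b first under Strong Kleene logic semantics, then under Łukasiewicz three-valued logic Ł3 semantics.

I; 0

In Strong Kleene logic: a → b = I → 0 = I
a ↔ (a → b) = I ↔ I = I
(a ↔ (a → b)) → b = I → 0 = I
In Łukasiewicz three-valued logic Ł3: a → b = I → 0 = I  [min(1, 1−½+0)]
a ↔ (a → b) = I ↔ I = 1
(a ↔ (a → b)) → b = 1 → 0 = 0
They differ because Strong Kleene logic and Łukasiewicz three-valued logic Ł3 treat I differently under implication.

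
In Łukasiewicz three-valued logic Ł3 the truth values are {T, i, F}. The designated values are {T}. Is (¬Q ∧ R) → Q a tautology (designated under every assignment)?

Countermodel: Q=F, R=T gives F, which is not designated.

No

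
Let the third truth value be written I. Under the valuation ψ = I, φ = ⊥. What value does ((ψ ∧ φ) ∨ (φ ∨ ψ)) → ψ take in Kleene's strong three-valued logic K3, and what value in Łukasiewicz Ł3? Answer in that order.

In Kleene's strong three-valued logic K3: ψ ∧ φ = I ∧ ⊥ = ⊥
φ ∨ ψ = ⊥ ∨ I = I
(ψ ∧ φ) ∨ (φ ∨ ψ) = ⊥ ∨ I = I
((ψ ∧ φ) ∨ (φ ∨ ψ)) → ψ = I → I = I  [¬I ∨ I]
In Łukasiewicz Ł3: ψ ∧ φ = I ∧ ⊥ = ⊥
φ ∨ ψ = ⊥ ∨ I = I
(ψ ∧ φ) ∨ (φ ∨ ψ) = ⊥ ∨ I = I
((ψ ∧ φ) ∨ (φ ∨ ψ)) → ψ = I → I = ⊤
They differ because Kleene's strong three-valued logic K3 and Łukasiewicz Ł3 treat I differently under implication.

I; ⊤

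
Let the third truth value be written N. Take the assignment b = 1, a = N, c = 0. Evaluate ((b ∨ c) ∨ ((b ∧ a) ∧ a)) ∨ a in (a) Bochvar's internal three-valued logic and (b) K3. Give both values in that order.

N; 1

In Bochvar's internal three-valued logic: b ∨ c = 1 ∨ 0 = 1
b ∧ a = 1 ∧ N = N
(b ∧ a) ∧ a = N ∧ N = N
(b ∨ c) ∨ ((b ∧ a) ∧ a) = 1 ∨ N = N
((b ∨ c) ∨ ((b ∧ a) ∧ a)) ∨ a = N ∨ N = N
In K3: b ∨ c = 1 ∨ 0 = 1
b ∧ a = 1 ∧ N = N
(b ∧ a) ∧ a = N ∧ N = N
(b ∨ c) ∨ ((b ∧ a) ∧ a) = 1 ∨ N = 1
((b ∨ c) ∨ ((b ∧ a) ∧ a)) ∨ a = 1 ∨ N = 1
They differ because Bochvar's internal three-valued logic and K3 treat N differently under the binary connectives.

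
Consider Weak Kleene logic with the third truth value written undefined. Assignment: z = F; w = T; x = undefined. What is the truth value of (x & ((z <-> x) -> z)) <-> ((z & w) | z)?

z <-> x = F <-> undefined = undefined
(z <-> x) -> z = undefined -> F = undefined
x & ((z <-> x) -> z) = undefined & undefined = undefined
z & w = F & T = F
(z & w) | z = F | F = F
(x & ((z <-> x) -> z)) <-> ((z & w) | z) = undefined <-> F = undefined

undefined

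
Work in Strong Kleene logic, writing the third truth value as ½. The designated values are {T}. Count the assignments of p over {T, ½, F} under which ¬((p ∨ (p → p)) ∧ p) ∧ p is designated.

0

p=T: F ·
p=½: ½ ·
p=F: F ·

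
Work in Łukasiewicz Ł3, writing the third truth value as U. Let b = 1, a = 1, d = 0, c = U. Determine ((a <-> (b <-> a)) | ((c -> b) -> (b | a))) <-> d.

0

b <-> a = 1 <-> 1 = 1
a <-> (b <-> a) = 1 <-> 1 = 1
c -> b = U -> 1 = 1
b | a = 1 | 1 = 1
(c -> b) -> (b | a) = 1 -> 1 = 1
(a <-> (b <-> a)) | ((c -> b) -> (b | a)) = 1 | 1 = 1
((a <-> (b <-> a)) | ((c -> b) -> (b | a))) <-> d = 1 <-> 0 = 0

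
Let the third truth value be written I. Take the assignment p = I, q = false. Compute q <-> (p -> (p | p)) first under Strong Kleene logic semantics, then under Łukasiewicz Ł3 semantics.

I; false

In Strong Kleene logic: p | p = I | I = I
p -> (p | p) = I -> I = I  [~I | I]
q <-> (p -> (p | p)) = false <-> I = I
In Łukasiewicz Ł3: p | p = I | I = I
p -> (p | p) = I -> I = true
q <-> (p -> (p | p)) = false <-> true = false
They differ because Strong Kleene logic and Łukasiewicz Ł3 treat I differently under implication.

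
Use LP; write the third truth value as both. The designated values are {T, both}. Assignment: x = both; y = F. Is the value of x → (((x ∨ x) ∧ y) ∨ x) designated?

Yes

x ∨ x = both ∨ both = both
(x ∨ x) ∧ y = both ∧ F = F
((x ∨ x) ∧ y) ∨ x = F ∨ both = both
x → (((x ∨ x) ∧ y) ∨ x) = both → both = both  [¬both ∨ both]
both ∈ {T, both}.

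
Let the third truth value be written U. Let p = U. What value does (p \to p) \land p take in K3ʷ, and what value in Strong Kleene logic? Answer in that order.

In K3ʷ: p \to p = U \to U = U  [any arg is the third value ⇒ result is the third value]
(p \to p) \land p = U \land U = U
In Strong Kleene logic: p \to p = U \to U = U  [\lnot U \lor U]
(p \to p) \land p = U \land U = U

U; U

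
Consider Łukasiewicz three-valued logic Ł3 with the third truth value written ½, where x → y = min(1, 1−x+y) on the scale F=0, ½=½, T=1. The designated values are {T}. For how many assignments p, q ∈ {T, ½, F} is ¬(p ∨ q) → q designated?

7

Of the 9 assignments, 7 give a value in {T}.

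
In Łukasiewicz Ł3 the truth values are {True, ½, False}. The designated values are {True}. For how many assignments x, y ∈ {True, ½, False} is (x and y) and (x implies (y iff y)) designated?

1

Designated under: (x=True, y=True).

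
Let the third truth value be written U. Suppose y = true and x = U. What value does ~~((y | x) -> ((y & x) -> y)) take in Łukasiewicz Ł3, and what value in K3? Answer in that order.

true; true

In Łukasiewicz Ł3: y | x = true | U = true
y & x = true & U = U
(y & x) -> y = U -> true = true  [min(1, 1−½+1)]
(y | x) -> ((y & x) -> y) = true -> true = true
~((y | x) -> ((y & x) -> y)) = ~true = false
~~((y | x) -> ((y & x) -> y)) = ~false = true
In K3: y | x = true | U = true
y & x = true & U = U
(y & x) -> y = U -> true = true  [~U | true]
(y | x) -> ((y & x) -> y) = true -> true = true
~((y | x) -> ((y & x) -> y)) = ~true = false
~~((y | x) -> ((y & x) -> y)) = ~false = true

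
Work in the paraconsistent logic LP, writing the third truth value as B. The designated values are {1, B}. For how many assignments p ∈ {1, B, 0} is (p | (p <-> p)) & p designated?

2

p=1: 1 ✓
p=B: B ✓
p=0: 0 ·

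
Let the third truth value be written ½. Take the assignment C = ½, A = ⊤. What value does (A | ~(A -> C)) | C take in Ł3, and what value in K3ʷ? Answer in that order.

⊤; ½

In Ł3: A -> C = ⊤ -> ½ = ½
~(A -> C) = ~½ = ½
A | ~(A -> C) = ⊤ | ½ = ⊤
(A | ~(A -> C)) | C = ⊤ | ½ = ⊤
In K3ʷ: A -> C = ⊤ -> ½ = ½
~(A -> C) = ~½ = ½
A | ~(A -> C) = ⊤ | ½ = ½
(A | ~(A -> C)) | C = ½ | ½ = ½
They differ because Ł3 and K3ʷ treat ½ differently under the binary connectives.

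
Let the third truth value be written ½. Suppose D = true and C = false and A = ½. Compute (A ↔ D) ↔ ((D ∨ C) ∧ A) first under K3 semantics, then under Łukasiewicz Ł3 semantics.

½; true

In K3: A ↔ D = ½ ↔ true = ½
D ∨ C = true ∨ false = true
(D ∨ C) ∧ A = true ∧ ½ = ½
(A ↔ D) ↔ ((D ∨ C) ∧ A) = ½ ↔ ½ = ½
In Łukasiewicz Ł3: A ↔ D = ½ ↔ true = ½
D ∨ C = true ∨ false = true
(D ∨ C) ∧ A = true ∧ ½ = ½
(A ↔ D) ↔ ((D ∨ C) ∧ A) = ½ ↔ ½ = true
They differ because K3 and Łukasiewicz Ł3 treat ½ differently under implication.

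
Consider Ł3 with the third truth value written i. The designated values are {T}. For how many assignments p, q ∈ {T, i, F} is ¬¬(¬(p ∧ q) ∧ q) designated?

1

Designated under: (p=F, q=T).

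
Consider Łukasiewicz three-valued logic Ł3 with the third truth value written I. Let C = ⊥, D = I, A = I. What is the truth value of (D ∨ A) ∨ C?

I

D ∨ A = I ∨ I = I
(D ∨ A) ∨ C = I ∨ ⊥ = I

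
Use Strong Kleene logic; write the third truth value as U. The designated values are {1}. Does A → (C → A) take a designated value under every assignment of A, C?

Countermodel: A=U, C=1 gives U, which is not designated.

No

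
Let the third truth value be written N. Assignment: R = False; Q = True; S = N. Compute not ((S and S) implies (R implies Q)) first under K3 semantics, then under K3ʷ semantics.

In K3: S and S = N and N = N
R implies Q = False implies True = True
(S and S) implies (R implies Q) = N implies True = True  [not N or True]
not ((S and S) implies (R implies Q)) = not True = False
In K3ʷ: S and S = N and N = N
R implies Q = False implies True = True
(S and S) implies (R implies Q) = N implies True = N  [any arg is the third value ⇒ result is the third value]
not ((S and S) implies (R implies Q)) = not N = N
They differ because K3 and K3ʷ treat N differently under the binary connectives.

False; N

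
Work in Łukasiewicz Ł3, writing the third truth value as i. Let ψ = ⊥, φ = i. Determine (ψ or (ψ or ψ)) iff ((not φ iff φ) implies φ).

i

ψ or ψ = ⊥ or ⊥ = ⊥
ψ or (ψ or ψ) = ⊥ or ⊥ = ⊥
not φ = not i = i
not φ iff φ = i iff i = ⊤  [1 − |½−½|]
(not φ iff φ) implies φ = ⊤ implies i = i
(ψ or (ψ or ψ)) iff ((not φ iff φ) implies φ) = ⊥ iff i = i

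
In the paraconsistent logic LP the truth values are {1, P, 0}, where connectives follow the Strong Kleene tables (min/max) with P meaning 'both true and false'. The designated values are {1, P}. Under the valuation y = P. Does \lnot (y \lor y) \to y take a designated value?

Yes

y \lor y = P \lor P = P
\lnot (y \lor y) = \lnot P = P
\lnot (y \lor y) \to y = P \to P = P  [\lnot P \lor P]
P ∈ {1, P}.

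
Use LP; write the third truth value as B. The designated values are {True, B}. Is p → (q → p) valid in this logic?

Yes

Every assignment of p, q over {True, B, False} gives a value in {True, B}.
In particular, with p=B, q=B: p → (q → p) = B.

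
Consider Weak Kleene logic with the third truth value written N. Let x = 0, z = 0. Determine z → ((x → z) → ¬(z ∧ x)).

x → z = 0 → 0 = 1
z ∧ x = 0 ∧ 0 = 0
¬(z ∧ x) = ¬0 = 1
(x → z) → ¬(z ∧ x) = 1 → 1 = 1
z → ((x → z) → ¬(z ∧ x)) = 0 → 1 = 1

1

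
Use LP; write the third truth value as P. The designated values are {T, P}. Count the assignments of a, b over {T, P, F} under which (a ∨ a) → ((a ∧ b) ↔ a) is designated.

8

Of the 9 assignments, 8 give a value in {T, P}.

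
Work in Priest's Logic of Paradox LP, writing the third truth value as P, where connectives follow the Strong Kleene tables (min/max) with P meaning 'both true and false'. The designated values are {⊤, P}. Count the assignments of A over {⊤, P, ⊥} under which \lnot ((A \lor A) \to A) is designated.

A=⊤: ⊥ ·
A=P: P ✓
A=⊥: ⊥ ·

1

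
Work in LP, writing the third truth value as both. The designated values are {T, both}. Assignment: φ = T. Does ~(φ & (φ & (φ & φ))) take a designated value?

No

φ & φ = T & T = T
φ & (φ & φ) = T & T = T
φ & (φ & (φ & φ)) = T & T = T
~(φ & (φ & (φ & φ))) = ~T = F
F ∉ {T, both}.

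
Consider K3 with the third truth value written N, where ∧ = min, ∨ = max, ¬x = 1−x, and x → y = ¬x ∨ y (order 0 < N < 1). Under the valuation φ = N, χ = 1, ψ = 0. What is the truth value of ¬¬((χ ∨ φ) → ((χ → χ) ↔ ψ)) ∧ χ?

χ ∨ φ = 1 ∨ N = 1
χ → χ = 1 → 1 = 1
(χ → χ) ↔ ψ = 1 ↔ 0 = 0
(χ ∨ φ) → ((χ → χ) ↔ ψ) = 1 → 0 = 0
¬((χ ∨ φ) → ((χ → χ) ↔ ψ)) = ¬0 = 1
¬¬((χ ∨ φ) → ((χ → χ) ↔ ψ)) = ¬1 = 0
¬¬((χ ∨ φ) → ((χ → χ) ↔ ψ)) ∧ χ = 0 ∧ 1 = 0

0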